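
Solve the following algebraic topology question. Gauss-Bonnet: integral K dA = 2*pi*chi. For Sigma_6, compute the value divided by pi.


Gauss-Bonnet: integral K dA = 2*pi*chi(M).
chi(Sigma_6) = 2 - 2*6 = -10.
(integral K dA)/pi = 2*chi = 2*(-10) = -20

-20


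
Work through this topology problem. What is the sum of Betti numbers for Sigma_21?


For Sigma_21: b_0 = 1, b_1 = 2g = 42, b_2 = 1.
Total = 1 + 42 + 1 = 44

44


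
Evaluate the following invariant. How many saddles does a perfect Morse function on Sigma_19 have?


A perfect Morse function has m_k = b_k.
For Sigma_19: b_0=1, b_1=2g=38, b_2=1.
Saddles m_1 = 2g = 38

38


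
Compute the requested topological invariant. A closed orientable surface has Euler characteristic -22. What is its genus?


chi = 2 - 2g for closed orientable surfaces.
-22 = 2 - 2g
2g = 2 - (-22) = 24
g = 12

12


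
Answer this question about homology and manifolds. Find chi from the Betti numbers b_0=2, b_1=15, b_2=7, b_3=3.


chi = sum_k (-1)^k b_k.
= (2) + (-15) + (7) + (-3)
= -9

-9


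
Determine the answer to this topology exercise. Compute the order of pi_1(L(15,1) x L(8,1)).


pi_1(X x Y) = pi_1(X) x pi_1(Y).
pi_1(L(15,1)) = Z/15, pi_1(L(8,1)) = Z/8.
|Z/15 x Z/8| = 15 * 8 = 120

120


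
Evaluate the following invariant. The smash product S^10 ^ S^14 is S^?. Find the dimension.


S^m ^ S^n = S^{m+n}.
k = 10 + 14 = 24

24


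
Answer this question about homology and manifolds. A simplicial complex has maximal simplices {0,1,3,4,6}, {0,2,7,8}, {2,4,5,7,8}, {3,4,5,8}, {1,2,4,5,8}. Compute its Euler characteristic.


Enumerate all faces; f-vector: f_0=9, f_1=28, f_2=32, f_3=16, f_4=3.
chi = sum (-1)^k f_k = 0

0


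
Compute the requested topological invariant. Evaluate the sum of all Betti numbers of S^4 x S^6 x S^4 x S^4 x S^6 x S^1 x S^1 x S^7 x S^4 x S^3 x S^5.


Total Betti number is multiplicative under products.
Each S^d (d>=1) has total Betti number 2.
There are 11 sphere factors.
Total = 2^11 = 2048

2048


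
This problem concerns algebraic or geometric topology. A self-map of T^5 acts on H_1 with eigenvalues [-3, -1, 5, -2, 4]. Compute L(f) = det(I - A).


For a torus self-map: L(f) = det(I - A) where A acts on H_1.
L(f) = (1--3) * (1--1) * (1-5) * (1--2) * (1-4) = 4 * 2 * -4 * 3 * -3 = 288

288


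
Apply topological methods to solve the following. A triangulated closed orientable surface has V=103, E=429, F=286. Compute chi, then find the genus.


chi = V - E + F = 103 - 429 + 286 = -40
For orientable closed surface: chi = 2 - 2g, so g = (2 - chi)/2.
g = (2 - (-40)) / 2 = 42 / 2 = 21

21


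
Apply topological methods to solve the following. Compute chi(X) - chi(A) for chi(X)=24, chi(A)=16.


Relative Euler characteristic: chi(X, A) = chi(X) - chi(A).
= 24 - (16) = 8

8


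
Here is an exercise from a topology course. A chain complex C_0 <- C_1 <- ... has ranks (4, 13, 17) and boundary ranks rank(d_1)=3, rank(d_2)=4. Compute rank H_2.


rank H_k = rank(ker d_k) - rank(im d_{k+1}).
rank(ker d_2) = rank(C_2) - rank(d_2) = 17 - 4 = 13.
rank(im d_{2+1}) = 0.
rank H_2 = 13 - 0 = 13

13


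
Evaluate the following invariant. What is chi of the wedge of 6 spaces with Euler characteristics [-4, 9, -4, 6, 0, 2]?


chi(A v B) = chi(A) + chi(B) - 1 (one point identified).
For 6 spaces: chi = (sum chi_i) - (6 - 1).
sum = 9; chi = 9 - 5 = 4

4


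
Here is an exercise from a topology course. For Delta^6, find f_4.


Delta^6 has 6+1 vertices. A 4-face is a choice of 4+1 vertices.
f_4 = C(6+1, 4+1) = C(7,5) = 21

21


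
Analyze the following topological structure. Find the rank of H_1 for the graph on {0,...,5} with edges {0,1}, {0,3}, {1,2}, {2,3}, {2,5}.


b_1 = E - V + (number of components).
E = 5, V = 6, components = 2.
b_1 = 5 - 6 + 2 = 1

1


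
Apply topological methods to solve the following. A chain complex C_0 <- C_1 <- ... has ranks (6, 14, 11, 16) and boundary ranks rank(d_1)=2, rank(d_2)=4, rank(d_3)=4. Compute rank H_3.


rank H_k = rank(ker d_k) - rank(im d_{k+1}).
rank(ker d_3) = rank(C_3) - rank(d_3) = 16 - 4 = 12.
rank(im d_{3+1}) = 0.
rank H_3 = 12 - 0 = 12

12


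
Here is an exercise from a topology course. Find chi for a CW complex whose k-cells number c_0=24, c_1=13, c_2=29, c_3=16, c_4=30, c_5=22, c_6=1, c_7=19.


chi = sum_k (-1)^k c_k.
= (-1)^0*24 + (-1)^1*13 + (-1)^2*29 + (-1)^3*16 + (-1)^4*30 + (-1)^5*22 + (-1)^6*1 + (-1)^7*19
= (24) + (-13) + (29) + (-16) + (30) + (-22) + (1) + (-19)
= 14

14


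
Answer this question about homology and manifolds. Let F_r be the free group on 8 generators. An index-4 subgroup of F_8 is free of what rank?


Nielsen-Schreier: an index-n subgroup of F_r is free of rank 1 + n(r-1).
Equivalently: chi(cover) = n*chi(base); chi(vee_r S^1) = 1 - 8 = -7.
chi(E) = 4*(-7) = -28; rank = 1 - chi(E) = 1 - (-28) = 29.
rank = 1 + 4*(8-1) = 1 + 28 = 29

29


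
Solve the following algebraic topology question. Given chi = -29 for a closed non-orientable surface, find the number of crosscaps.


chi = 2 - k for closed non-orientable surfaces with k crosscaps.
-29 = 2 - k
k = 2 - (-29) = 31

31


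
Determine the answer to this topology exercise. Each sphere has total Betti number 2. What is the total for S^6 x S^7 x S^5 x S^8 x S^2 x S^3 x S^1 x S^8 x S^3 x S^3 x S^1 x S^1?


Total Betti number is multiplicative under products.
Each S^d (d>=1) has total Betti number 2.
There are 12 sphere factors.
Total = 2^12 = 4096

4096


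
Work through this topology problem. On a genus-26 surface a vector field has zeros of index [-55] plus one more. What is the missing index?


Poincare-Hopf: sum of indices = chi(M).
chi(Sigma_26) = 2 - 2*26 = -50.
Sum of known indices = -55.
x = chi - (sum known) = -50 - (-55) = 5

5


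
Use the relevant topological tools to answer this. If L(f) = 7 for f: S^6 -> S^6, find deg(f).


L(f) = 1 + (-1)^6 deg(f) on S^6.
7 = 1 + (-1)^6 * deg(f)
(-1)^6 * deg(f) = 6
deg(f) = 6

6


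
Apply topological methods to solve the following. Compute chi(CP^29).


CP^29 has one cell in each even dimension 0, 2, ..., 2*29 (29+1 cells total).
All cells are even-dimensional, so chi = number of cells.
chi = 29 + 1 = 30

30


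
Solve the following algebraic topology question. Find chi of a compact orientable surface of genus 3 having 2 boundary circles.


For a compact orientable surface with genus g and b boundary components: chi = 2 - 2g - b.
chi = 2 - 2*3 - 2 = 2 - 6 - 2 = -6

-6


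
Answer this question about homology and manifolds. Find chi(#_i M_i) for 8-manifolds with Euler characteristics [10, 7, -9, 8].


For n-manifolds: chi(A#B) = chi(A) + chi(B) - chi(S^8).
chi(S^8) = 1 + (-1)^8 = 2.
chi(#) = (sum chi_i) - (4-1)*chi(S^8) = 16 - 3*2 = 10

10


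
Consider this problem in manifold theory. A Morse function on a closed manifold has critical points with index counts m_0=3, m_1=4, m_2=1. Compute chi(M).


Morse theory: chi(M) = sum_k (-1)^k m_k where m_k = #(index-k critical points).
= (3) + (-4) + (1) = 0

0


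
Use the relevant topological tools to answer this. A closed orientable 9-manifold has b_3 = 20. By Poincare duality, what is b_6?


Poincare duality for closed orientable n-manifolds: b_k = b_{n-k}.
Here n = 9, so b_6 = b_3 = 20

20


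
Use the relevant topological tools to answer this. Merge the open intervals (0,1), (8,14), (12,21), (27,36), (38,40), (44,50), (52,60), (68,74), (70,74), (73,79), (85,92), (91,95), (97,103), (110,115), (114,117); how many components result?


Sort and merge overlapping open intervals.
Merged: (0,1), (8,21), (27,36), (38,40), (44,50), (52,60), (68,79), (85,95), (97,103), (110,117).
Number of components = 10

10


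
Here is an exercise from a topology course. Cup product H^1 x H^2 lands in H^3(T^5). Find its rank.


Cup product: H^p x H^q -> H^{p+q}; here p+q = 1+2 = 3.
rank H^k(T^n) = C(n,k).
C(5,3) = 10

10


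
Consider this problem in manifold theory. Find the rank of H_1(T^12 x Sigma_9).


pi_1(A x B) = pi_1(A) x pi_1(B); rank of abelianization = b_1.
b_1(T^12) = 12, b_1(Sigma_9) = 2*9 = 18.
b_1(product) = 12 + 18 = 30

30


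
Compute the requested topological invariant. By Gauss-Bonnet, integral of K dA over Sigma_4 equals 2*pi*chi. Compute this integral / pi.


Gauss-Bonnet: integral K dA = 2*pi*chi(M).
chi(Sigma_4) = 2 - 2*4 = -6.
(integral K dA)/pi = 2*chi = 2*(-6) = -12

-12


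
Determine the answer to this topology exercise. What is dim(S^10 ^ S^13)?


S^m ^ S^n = S^{m+n}.
k = 10 + 13 = 23

23


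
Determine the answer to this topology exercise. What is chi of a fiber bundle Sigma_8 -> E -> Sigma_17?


For a fiber bundle F -> E -> B (with CW structure): chi(E) = chi(B) * chi(F).
chi(Sigma_17) = -32, chi(Sigma_8) = -14.
chi(E) = (-32) * (-14) = 448

448


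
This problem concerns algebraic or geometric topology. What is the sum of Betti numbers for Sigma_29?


For Sigma_29: b_0 = 1, b_1 = 2g = 58, b_2 = 1.
Total = 1 + 58 + 1 = 60

60


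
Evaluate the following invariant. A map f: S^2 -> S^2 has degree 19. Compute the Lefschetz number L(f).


On S^2: L(f) = tr(f_0*) + (-1)^2 tr(f_2*) = 1 + (-1)^2 * deg(f).
L(f) = 1 + (-1)^2 * 19 = 1 + 19 = 20

20


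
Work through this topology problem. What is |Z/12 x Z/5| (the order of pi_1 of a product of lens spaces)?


pi_1(X x Y) = pi_1(X) x pi_1(Y).
pi_1(L(12,1)) = Z/12, pi_1(L(5,1)) = Z/5.
|Z/12 x Z/5| = 12 * 5 = 60

60


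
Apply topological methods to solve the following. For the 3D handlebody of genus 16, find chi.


A genus-g handlebody deformation retracts to a wedge of g circles.
chi(vee_g S^1) = 1 - g.
chi(H_16) = 1 - 16 = -15

-15


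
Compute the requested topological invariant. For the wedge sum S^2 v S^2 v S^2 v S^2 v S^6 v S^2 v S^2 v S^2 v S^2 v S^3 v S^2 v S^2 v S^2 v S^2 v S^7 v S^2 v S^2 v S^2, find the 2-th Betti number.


For a wedge of spheres, H_k (k>0) is free on one generator per sphere of dimension k.
Spheres of dimension 2: count = 15.
b_2 = 15

15


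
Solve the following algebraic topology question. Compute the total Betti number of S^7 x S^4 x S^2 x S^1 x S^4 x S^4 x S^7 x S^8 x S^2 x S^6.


Total Betti number is multiplicative under products.
Each S^d (d>=1) has total Betti number 2.
There are 10 sphere factors.
Total = 2^10 = 1024

1024


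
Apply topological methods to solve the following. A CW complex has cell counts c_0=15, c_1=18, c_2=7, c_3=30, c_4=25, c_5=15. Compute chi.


chi = sum_k (-1)^k c_k.
= (-1)^0*15 + (-1)^1*18 + (-1)^2*7 + (-1)^3*30 + (-1)^4*25 + (-1)^5*15
= (15) + (-18) + (7) + (-30) + (25) + (-15)
= -16

-16


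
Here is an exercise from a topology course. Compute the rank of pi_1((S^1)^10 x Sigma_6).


pi_1(A x B) = pi_1(A) x pi_1(B); rank of abelianization = b_1.
b_1(T^10) = 10, b_1(Sigma_6) = 2*6 = 12.
b_1(product) = 10 + 12 = 22

22


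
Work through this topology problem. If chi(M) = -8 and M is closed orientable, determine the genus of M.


chi = 2 - 2g for closed orientable surfaces.
-8 = 2 - 2g
2g = 2 - (-8) = 10
g = 5

5


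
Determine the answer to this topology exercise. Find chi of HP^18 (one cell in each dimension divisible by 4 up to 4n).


HP^18 has one cell in each dimension 0, 4, ..., 4*18 (18+1 cells, all even-dim).
chi = 18 + 1 = 19

19


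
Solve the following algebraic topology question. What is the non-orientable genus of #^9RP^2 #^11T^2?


Since a >= 1, the sum is non-orientable; each T^2 can be replaced by RP^2 # RP^2 (since T^2#RP^2 = 3RP^2).
Total crosscaps k = 9 + 2*11 = 31.
Check via chi: chi = 9*1 + 11*0 - (9+11-1)*2 = -29 = 2 - k = -29. Consistent.

31


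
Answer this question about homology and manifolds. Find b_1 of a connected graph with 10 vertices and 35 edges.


For a connected graph: rank(pi_1) = b_1 = E - V + 1 = 1 - chi.
chi = V - E = 10 - 35 = -25.
rank = 1 - (-25) = 35 - 10 + 1 = 26

26


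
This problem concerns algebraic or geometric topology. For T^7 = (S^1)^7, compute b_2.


By the Kunneth formula, b_k(T^n) = C(n,k).
b_2(T^7) = C(7,2).
C(7,2) = 7!/(2!*5!) = 21

21


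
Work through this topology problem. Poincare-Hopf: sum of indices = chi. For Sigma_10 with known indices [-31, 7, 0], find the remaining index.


Poincare-Hopf: sum of indices = chi(M).
chi(Sigma_10) = 2 - 2*10 = -18.
Sum of known indices = -24.
x = chi - (sum known) = -18 - (-24) = 6

6


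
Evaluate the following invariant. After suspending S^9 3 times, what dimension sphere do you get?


Each suspension raises dimension by 1: Sigma S^n = S^{n+1}.
Sigma^3 S^9 = S^{9+3} = S^12

12


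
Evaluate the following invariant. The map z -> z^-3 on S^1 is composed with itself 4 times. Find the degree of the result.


deg(f) = -3. Degree is multiplicative: deg(f^4) = (deg f)^4.
deg(f^4) = (-3)^4 = 81

81


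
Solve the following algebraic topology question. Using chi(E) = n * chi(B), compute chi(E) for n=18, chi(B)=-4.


For a finite covering: chi(E) = (number of sheets) * chi(B).
chi(E) = 18 * (-4) = -72

-72


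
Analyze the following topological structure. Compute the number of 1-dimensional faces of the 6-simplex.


Delta^6 has 6+1 vertices. A 1-face is a choice of 1+1 vertices.
f_1 = C(6+1, 1+1) = C(7,2) = 21

21


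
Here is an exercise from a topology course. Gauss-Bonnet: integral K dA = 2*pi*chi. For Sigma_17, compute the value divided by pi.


Gauss-Bonnet: integral K dA = 2*pi*chi(M).
chi(Sigma_17) = 2 - 2*17 = -32.
(integral K dA)/pi = 2*chi = 2*(-32) = -64

-64


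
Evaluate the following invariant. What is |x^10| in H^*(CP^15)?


|x| = 2 in H^*(CP^n).
|x^10| = 10 * |x| = 10 * 2 = 20

20


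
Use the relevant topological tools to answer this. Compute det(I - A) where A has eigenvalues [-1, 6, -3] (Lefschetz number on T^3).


For a torus self-map: L(f) = det(I - A) where A acts on H_1.
L(f) = (1--1) * (1-6) * (1--3) = 2 * -5 * 4 = -40

-40


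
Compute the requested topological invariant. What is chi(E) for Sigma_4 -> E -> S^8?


chi(S^8) = 2 (n even), chi(Sigma_4) = 2 - 2*4 = -6.
chi(E) = 2 * (-6) = -12

-12


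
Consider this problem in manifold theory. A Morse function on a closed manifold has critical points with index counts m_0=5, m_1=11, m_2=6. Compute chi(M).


Morse theory: chi(M) = sum_k (-1)^k m_k where m_k = #(index-k critical points).
= (5) + (-11) + (6) = 0

0


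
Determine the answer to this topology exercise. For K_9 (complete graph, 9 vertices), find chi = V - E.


K_9: V = 9, E = C(9,2) = 36.
chi = V - E = 9 - 36 = -27

-27


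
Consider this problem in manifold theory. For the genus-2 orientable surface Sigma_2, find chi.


For a closed orientable surface of genus g: chi = 2 - 2g.
Here g = 2.
chi = 2 - 2*2 = 2 - 4 = -2

-2


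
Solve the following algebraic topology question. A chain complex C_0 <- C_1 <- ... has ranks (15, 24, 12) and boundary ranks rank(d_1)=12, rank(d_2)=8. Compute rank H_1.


rank H_k = rank(ker d_k) - rank(im d_{k+1}).
rank(ker d_1) = rank(C_1) - rank(d_1) = 24 - 12 = 12.
rank(im d_{1+1}) = 8.
rank H_1 = 12 - 8 = 4

4


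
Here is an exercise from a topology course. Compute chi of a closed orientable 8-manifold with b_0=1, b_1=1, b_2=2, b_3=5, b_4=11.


By Poincare duality b_k = b_{8-k}, so full Betti numbers: b_0=1, b_1=1, b_2=2, b_3=5, b_4=11, b_5=5, b_6=2, b_7=1, b_8=1.
chi = sum (-1)^k b_k = 5

5


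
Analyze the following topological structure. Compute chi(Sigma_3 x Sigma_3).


chi(Sigma_3) = 2 - 2*3 = -4
chi(Sigma_3) = 2 - 2*3 = -4
chi(product) = (-4) * (-4) = 16

16


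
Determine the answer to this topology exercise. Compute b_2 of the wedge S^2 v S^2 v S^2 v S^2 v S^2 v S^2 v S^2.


For a wedge of spheres, H_k (k>0) is free on one generator per sphere of dimension k.
Spheres of dimension 2: count = 7.
b_2 = 7

7


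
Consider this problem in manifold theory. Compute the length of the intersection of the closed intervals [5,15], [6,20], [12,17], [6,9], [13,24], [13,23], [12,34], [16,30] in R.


Intersection = [max(a_i), min(b_i)] = [16, 9].
Since 16 > 9, the intersection is empty.
Length = 0

0


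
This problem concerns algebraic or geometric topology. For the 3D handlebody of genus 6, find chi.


A genus-g handlebody deformation retracts to a wedge of g circles.
chi(vee_g S^1) = 1 - g.
chi(H_6) = 1 - 6 = -5

-5


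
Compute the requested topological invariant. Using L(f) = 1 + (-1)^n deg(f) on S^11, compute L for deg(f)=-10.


On S^11: L(f) = tr(f_0*) + (-1)^11 tr(f_11*) = 1 + (-1)^11 * deg(f).
L(f) = 1 + (-1)^11 * -10 = 1 + 10 = 11

11


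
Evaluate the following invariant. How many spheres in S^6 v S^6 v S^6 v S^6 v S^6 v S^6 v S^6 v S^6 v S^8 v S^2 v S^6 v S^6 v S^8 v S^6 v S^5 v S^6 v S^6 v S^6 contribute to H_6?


For a wedge of spheres, H_k (k>0) is free on one generator per sphere of dimension k.
Spheres of dimension 6: count = 14.
b_6 = 14

14


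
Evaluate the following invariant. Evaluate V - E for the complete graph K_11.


K_11: V = 11, E = C(11,2) = 55.
chi = V - E = 11 - 55 = -44

-44


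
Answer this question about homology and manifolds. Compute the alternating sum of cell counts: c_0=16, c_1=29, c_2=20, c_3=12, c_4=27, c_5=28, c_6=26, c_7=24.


chi = sum_k (-1)^k c_k.
= (-1)^0*16 + (-1)^1*29 + (-1)^2*20 + (-1)^3*12 + (-1)^4*27 + (-1)^5*28 + (-1)^6*26 + (-1)^7*24
= (16) + (-29) + (20) + (-12) + (27) + (-28) + (26) + (-24)
= -4

-4


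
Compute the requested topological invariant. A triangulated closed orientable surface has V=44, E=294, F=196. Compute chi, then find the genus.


chi = V - E + F = 44 - 294 + 196 = -54
For orientable closed surface: chi = 2 - 2g, so g = (2 - chi)/2.
g = (2 - (-54)) / 2 = 56 / 2 = 28

28


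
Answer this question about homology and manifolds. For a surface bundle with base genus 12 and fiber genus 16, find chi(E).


For a fiber bundle F -> E -> B (with CW structure): chi(E) = chi(B) * chi(F).
chi(Sigma_12) = -22, chi(Sigma_16) = -30.
chi(E) = (-22) * (-30) = 660

660


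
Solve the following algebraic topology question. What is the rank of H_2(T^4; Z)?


By the Kunneth formula, b_k(T^n) = C(n,k).
b_2(T^4) = C(4,2).
C(4,2) = 4!/(2!*2!) = 6

6


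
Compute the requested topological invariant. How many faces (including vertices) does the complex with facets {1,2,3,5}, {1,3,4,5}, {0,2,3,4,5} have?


Each maximal simplex on m vertices has 2^m - 1 nonempty faces.
Take the union (dedupe shared faces).
Total distinct faces = 43

43


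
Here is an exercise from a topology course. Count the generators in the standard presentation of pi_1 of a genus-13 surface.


Standard presentation: pi_1(Sigma_g) = <a_1,b_1,...,a_g,b_g | [a_1,b_1]...[a_g,b_g] = 1>.
Number of generators = 2g = 2*13 = 26

26


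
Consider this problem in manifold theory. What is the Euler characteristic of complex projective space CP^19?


CP^19 has one cell in each even dimension 0, 2, ..., 2*19 (19+1 cells total).
All cells are even-dimensional, so chi = number of cells.
chi = 19 + 1 = 20

20


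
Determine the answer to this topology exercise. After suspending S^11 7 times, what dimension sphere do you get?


Each suspension raises dimension by 1: Sigma S^n = S^{n+1}.
Sigma^7 S^11 = S^{11+7} = S^18

18


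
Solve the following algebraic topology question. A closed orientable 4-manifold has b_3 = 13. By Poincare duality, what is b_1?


Poincare duality for closed orientable n-manifolds: b_k = b_{n-k}.
Here n = 4, so b_1 = b_3 = 13

13


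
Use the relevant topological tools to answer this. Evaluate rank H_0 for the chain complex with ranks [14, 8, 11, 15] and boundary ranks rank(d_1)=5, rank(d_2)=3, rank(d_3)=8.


rank H_k = rank(ker d_k) - rank(im d_{k+1}).
rank(ker d_0) = rank(C_0) - rank(d_0) = 14 - 0 = 14.
rank(im d_{0+1}) = 5.
rank H_0 = 14 - 5 = 9

9


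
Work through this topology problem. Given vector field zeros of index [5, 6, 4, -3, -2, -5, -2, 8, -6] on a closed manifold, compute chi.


Poincare-Hopf: chi(M) = sum of indices of zeros.
chi = (5) + (6) + (4) + (-3) + (-2) + (-5) + (-2) + (8) + (-6) = 5

5


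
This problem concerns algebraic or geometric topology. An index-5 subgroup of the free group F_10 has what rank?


Nielsen-Schreier: an index-n subgroup of F_r is free of rank 1 + n(r-1).
Equivalently: chi(cover) = n*chi(base); chi(vee_r S^1) = 1 - 10 = -9.
chi(E) = 5*(-9) = -45; rank = 1 - chi(E) = 1 - (-45) = 46.
rank = 1 + 5*(10-1) = 1 + 45 = 46

46


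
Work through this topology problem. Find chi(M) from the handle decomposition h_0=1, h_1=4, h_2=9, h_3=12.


Handles of index k contribute (-1)^k to chi (same as CW cells).
chi = (1) + (-4) + (9) + (-12) = -6

-6


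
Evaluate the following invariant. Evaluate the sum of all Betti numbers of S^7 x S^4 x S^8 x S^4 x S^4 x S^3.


Total Betti number is multiplicative under products.
Each S^d (d>=1) has total Betti number 2.
There are 6 sphere factors.
Total = 2^6 = 64

64


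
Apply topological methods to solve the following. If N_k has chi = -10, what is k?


chi = 2 - k for closed non-orientable surfaces with k crosscaps.
-10 = 2 - k
k = 2 - (-10) = 12

12


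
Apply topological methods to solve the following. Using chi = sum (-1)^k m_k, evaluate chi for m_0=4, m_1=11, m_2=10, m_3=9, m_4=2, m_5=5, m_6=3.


Morse theory: chi(M) = sum_k (-1)^k m_k where m_k = #(index-k critical points).
= (4) + (-11) + (10) + (-9) + (2) + (-5) + (3) = -6

-6


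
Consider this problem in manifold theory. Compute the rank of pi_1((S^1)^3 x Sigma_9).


pi_1(A x B) = pi_1(A) x pi_1(B); rank of abelianization = b_1.
b_1(T^3) = 3, b_1(Sigma_9) = 2*9 = 18.
b_1(product) = 3 + 18 = 21

21


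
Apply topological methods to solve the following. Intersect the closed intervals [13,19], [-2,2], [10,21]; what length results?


Intersection = [max(a_i), min(b_i)] = [13, 2].
Since 13 > 2, the intersection is empty.
Length = 0

0


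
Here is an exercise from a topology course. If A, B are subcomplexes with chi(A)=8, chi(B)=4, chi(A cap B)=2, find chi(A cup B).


chi(A cup B) = chi(A) + chi(B) - chi(A cap B)
= 8 + (4) - (2)
= 10

10


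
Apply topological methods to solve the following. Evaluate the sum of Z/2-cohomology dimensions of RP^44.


H^k(RP^44; Z/2) = Z/2 for each 0 <= k <= 44.
Total dimension = 44 + 1 = 45

45


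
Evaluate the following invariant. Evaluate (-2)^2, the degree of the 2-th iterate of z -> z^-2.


deg(f) = -2. Degree is multiplicative: deg(f^2) = (deg f)^2.
deg(f^2) = (-2)^2 = 4

4


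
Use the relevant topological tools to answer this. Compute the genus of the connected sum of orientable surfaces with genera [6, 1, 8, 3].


Genus is additive under connected sum of orientable surfaces.
g = 6 + 1 + 8 + 3 = 18

18


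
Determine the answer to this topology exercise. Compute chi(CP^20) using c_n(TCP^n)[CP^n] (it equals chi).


For any closed oriented manifold, <e(TM),[M]> = chi(M).
chi(CP^20) = 20+1 = 21

21


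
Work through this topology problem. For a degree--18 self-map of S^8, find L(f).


On S^8: L(f) = tr(f_0*) + (-1)^8 tr(f_8*) = 1 + (-1)^8 * deg(f).
L(f) = 1 + (-1)^8 * -18 = 1 + -18 = -17

-17


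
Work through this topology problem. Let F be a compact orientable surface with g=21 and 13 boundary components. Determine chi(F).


For a compact orientable surface with genus g and b boundary components: chi = 2 - 2g - b.
chi = 2 - 2*21 - 13 = 2 - 42 - 13 = -53

-53


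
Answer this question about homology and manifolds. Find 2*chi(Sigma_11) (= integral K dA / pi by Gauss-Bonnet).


Gauss-Bonnet: integral K dA = 2*pi*chi(M).
chi(Sigma_11) = 2 - 2*11 = -20.
(integral K dA)/pi = 2*chi = 2*(-20) = -40

-40


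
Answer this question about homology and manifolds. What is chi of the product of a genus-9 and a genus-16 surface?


chi(Sigma_9) = 2 - 2*9 = -16
chi(Sigma_16) = 2 - 2*16 = -30
chi(product) = (-16) * (-30) = 480

480


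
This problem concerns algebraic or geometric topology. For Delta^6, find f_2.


Delta^6 has 6+1 vertices. A 2-face is a choice of 2+1 vertices.
f_2 = C(6+1, 2+1) = C(7,3) = 35

35


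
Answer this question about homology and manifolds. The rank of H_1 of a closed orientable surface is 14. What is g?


For a closed orientable surface: b_1 = 2g.
14 = 2g
g = 14 / 2 = 7

7


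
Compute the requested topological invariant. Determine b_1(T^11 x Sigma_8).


pi_1(A x B) = pi_1(A) x pi_1(B); rank of abelianization = b_1.
b_1(T^11) = 11, b_1(Sigma_8) = 2*8 = 16.
b_1(product) = 11 + 16 = 27

27


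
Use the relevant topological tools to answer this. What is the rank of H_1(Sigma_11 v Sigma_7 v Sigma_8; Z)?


For a wedge X v Y: reduced H_k(X v Y) = H_k(X) + H_k(Y).
Each Sigma_g contributes b_1 = 2g.
b_1 = 22 + 14 + 16 = 52

52


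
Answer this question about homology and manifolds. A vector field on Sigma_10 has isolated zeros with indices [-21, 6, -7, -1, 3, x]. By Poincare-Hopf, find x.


Poincare-Hopf: sum of indices = chi(M).
chi(Sigma_10) = 2 - 2*10 = -18.
Sum of known indices = -20.
x = chi - (sum known) = -18 - (-20) = 2

2


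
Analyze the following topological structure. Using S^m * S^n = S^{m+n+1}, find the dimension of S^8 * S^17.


Join of spheres: S^m * S^n = S^{m+n+1}.
dim = 8 + 17 + 1 = 26

26


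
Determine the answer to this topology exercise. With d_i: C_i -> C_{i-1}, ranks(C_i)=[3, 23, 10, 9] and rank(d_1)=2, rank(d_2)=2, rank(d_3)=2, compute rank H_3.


rank H_k = rank(ker d_k) - rank(im d_{k+1}).
rank(ker d_3) = rank(C_3) - rank(d_3) = 9 - 2 = 7.
rank(im d_{3+1}) = 0.
rank H_3 = 7 - 0 = 7

7


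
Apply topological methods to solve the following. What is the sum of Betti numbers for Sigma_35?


For Sigma_35: b_0 = 1, b_1 = 2g = 70, b_2 = 1.
Total = 1 + 70 + 1 = 72

72


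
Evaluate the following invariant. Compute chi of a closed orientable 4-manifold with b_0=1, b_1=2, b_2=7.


By Poincare duality b_k = b_{4-k}, so full Betti numbers: b_0=1, b_1=2, b_2=7, b_3=2, b_4=1.
chi = sum (-1)^k b_k = 5

5


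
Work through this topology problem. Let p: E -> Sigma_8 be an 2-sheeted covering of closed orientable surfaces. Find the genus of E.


For an n-sheeted cover: chi(E) = n * chi(B).
chi(Sigma_8) = 2 - 2*8 = -14.
chi(E) = 2 * (-14) = -28.
genus(E) = (2 - chi(E))/2 = (2 - (-28))/2 = 30/2 = 15

15


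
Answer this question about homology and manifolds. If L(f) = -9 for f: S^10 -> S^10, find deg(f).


L(f) = 1 + (-1)^10 deg(f) on S^10.
-9 = 1 + (-1)^10 * deg(f)
(-1)^10 * deg(f) = -10
deg(f) = -10

-10


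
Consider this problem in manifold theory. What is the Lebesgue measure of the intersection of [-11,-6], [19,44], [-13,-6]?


Intersection = [max(a_i), min(b_i)] = [19, -6].
Since 19 > -6, the intersection is empty.
Length = 0

0


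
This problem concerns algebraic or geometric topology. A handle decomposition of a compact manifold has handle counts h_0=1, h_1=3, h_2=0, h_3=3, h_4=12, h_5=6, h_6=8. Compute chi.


Handles of index k contribute (-1)^k to chi (same as CW cells).
chi = (1) + (-3) + (0) + (-3) + (12) + (-6) + (8) = 9

9


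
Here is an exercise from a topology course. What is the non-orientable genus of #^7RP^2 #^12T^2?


Since a >= 1, the sum is non-orientable; each T^2 can be replaced by RP^2 # RP^2 (since T^2#RP^2 = 3RP^2).
Total crosscaps k = 7 + 2*12 = 31.
Check via chi: chi = 7*1 + 12*0 - (7+12-1)*2 = -29 = 2 - k = -29. Consistent.

31


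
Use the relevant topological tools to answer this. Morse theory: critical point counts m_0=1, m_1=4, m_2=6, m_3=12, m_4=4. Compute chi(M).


Morse theory: chi(M) = sum_k (-1)^k m_k where m_k = #(index-k critical points).
= (1) + (-4) + (6) + (-12) + (4) = -5

-5


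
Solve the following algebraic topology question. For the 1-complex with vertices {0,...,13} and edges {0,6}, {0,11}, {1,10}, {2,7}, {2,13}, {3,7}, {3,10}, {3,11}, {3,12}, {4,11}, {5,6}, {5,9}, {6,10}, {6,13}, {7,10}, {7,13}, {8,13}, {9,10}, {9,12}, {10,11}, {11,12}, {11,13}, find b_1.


b_1 = E - V + (number of components).
E = 22, V = 14, components = 1.
b_1 = 22 - 14 + 1 = 9

9


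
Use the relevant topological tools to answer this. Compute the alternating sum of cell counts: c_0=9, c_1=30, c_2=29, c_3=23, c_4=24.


chi = sum_k (-1)^k c_k.
= (-1)^0*9 + (-1)^1*30 + (-1)^2*29 + (-1)^3*23 + (-1)^4*24
= (9) + (-30) + (29) + (-23) + (24)
= 9

9


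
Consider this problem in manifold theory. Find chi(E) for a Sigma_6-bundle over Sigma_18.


For a fiber bundle F -> E -> B (with CW structure): chi(E) = chi(B) * chi(F).
chi(Sigma_18) = -34, chi(Sigma_6) = -10.
chi(E) = (-34) * (-10) = 340

340


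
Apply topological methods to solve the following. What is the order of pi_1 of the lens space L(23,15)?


pi_1(L(p,q)) = Z/pZ for any q coprime to p.
|pi_1(L(23,15))| = 23

23


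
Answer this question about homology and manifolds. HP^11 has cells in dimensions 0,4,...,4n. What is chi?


HP^11 has one cell in each dimension 0, 4, ..., 4*11 (11+1 cells, all even-dim).
chi = 11 + 1 = 12

12


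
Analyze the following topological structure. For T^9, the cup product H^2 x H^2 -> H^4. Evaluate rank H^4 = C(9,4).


Cup product: H^p x H^q -> H^{p+q}; here p+q = 2+2 = 4.
rank H^k(T^n) = C(n,k).
C(9,4) = 126

126


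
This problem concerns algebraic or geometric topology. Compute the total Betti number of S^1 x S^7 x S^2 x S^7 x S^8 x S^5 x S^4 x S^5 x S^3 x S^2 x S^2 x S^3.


Total Betti number is multiplicative under products.
Each S^d (d>=1) has total Betti number 2.
There are 12 sphere factors.
Total = 2^12 = 4096

4096


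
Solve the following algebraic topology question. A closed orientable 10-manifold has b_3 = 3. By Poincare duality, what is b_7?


Poincare duality for closed orientable n-manifolds: b_k = b_{n-k}.
Here n = 10, so b_7 = b_3 = 3

3


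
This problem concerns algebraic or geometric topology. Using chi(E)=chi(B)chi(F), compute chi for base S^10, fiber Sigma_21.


chi(S^10) = 2 (n even), chi(Sigma_21) = 2 - 2*21 = -40.
chi(E) = 2 * (-40) = -80

-80


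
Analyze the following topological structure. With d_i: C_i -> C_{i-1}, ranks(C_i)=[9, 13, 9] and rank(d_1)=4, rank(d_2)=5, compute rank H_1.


rank H_k = rank(ker d_k) - rank(im d_{k+1}).
rank(ker d_1) = rank(C_1) - rank(d_1) = 13 - 4 = 9.
rank(im d_{1+1}) = 5.
rank H_1 = 9 - 5 = 4

4


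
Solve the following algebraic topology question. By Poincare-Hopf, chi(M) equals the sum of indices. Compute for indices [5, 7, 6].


Poincare-Hopf: chi(M) = sum of indices of zeros.
chi = (5) + (7) + (6) = 18

18


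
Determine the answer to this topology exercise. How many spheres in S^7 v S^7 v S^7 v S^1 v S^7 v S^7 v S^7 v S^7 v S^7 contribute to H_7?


For a wedge of spheres, H_k (k>0) is free on one generator per sphere of dimension k.
Spheres of dimension 7: count = 8.
b_7 = 8

8


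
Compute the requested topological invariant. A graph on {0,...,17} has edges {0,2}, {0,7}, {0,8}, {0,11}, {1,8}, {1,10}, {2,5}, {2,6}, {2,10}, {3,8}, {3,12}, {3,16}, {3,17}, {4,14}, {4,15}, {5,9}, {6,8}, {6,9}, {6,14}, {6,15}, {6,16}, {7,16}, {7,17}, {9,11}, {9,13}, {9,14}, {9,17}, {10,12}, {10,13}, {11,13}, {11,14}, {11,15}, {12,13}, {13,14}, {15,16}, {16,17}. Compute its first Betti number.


b_1 = E - V + (number of components).
E = 36, V = 18, components = 1.
b_1 = 36 - 18 + 1 = 19

19


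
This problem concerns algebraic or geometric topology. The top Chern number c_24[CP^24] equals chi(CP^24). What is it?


For any closed oriented manifold, <e(TM),[M]> = chi(M).
chi(CP^24) = 24+1 = 25

25


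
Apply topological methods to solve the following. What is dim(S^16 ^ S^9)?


S^m ^ S^n = S^{m+n}.
k = 16 + 9 = 25

25


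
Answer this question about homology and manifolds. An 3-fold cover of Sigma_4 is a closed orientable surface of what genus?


For an n-sheeted cover: chi(E) = n * chi(B).
chi(Sigma_4) = 2 - 2*4 = -6.
chi(E) = 3 * (-6) = -18.
genus(E) = (2 - chi(E))/2 = (2 - (-18))/2 = 20/2 = 10

10


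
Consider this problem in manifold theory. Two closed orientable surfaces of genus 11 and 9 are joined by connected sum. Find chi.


chi(Sigma_11) = 2 - 2*11 = -20
chi(Sigma_9) = 2 - 2*9 = -16
For surfaces: chi(A#B) = chi(A) + chi(B) - 2.
chi = -20 + -16 - 2 = -38

-38


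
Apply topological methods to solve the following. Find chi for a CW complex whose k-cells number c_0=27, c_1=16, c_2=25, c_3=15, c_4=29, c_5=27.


chi = sum_k (-1)^k c_k.
= (-1)^0*27 + (-1)^1*16 + (-1)^2*25 + (-1)^3*15 + (-1)^4*29 + (-1)^5*27
= (27) + (-16) + (25) + (-15) + (29) + (-27)
= 23

23


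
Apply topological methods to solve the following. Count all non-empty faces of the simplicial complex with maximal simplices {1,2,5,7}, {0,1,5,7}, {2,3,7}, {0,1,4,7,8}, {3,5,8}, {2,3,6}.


Each maximal simplex on m vertices has 2^m - 1 nonempty faces.
Take the union (dedupe shared faces).
Total distinct faces = 59

59


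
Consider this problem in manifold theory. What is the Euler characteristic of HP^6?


HP^6 has one cell in each dimension 0, 4, ..., 4*6 (6+1 cells, all even-dim).
chi = 6 + 1 = 7

7


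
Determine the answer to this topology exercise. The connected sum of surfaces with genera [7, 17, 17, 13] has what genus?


Genus is additive under connected sum of orientable surfaces.
g = 7 + 17 + 17 + 13 = 54

54


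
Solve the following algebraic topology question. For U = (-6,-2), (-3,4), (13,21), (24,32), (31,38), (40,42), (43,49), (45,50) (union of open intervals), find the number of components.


Sort and merge overlapping open intervals.
Merged: (-6,4), (13,21), (24,38), (40,42), (43,50).
Number of components = 5

5


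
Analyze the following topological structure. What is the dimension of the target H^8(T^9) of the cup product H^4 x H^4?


Cup product: H^p x H^q -> H^{p+q}; here p+q = 4+4 = 8.
rank H^k(T^n) = C(n,k).
C(9,8) = 9

9


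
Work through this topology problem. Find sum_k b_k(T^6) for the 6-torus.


b_k(T^6) = C(6,k), so the sum over k is sum_k C(6,k) = 2^6.
Total = 2^6 = 64

64


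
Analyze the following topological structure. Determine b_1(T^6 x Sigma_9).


pi_1(A x B) = pi_1(A) x pi_1(B); rank of abelianization = b_1.
b_1(T^6) = 6, b_1(Sigma_9) = 2*9 = 18.
b_1(product) = 6 + 18 = 24

24


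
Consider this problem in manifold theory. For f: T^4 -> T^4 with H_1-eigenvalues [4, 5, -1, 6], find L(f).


For a torus self-map: L(f) = det(I - A) where A acts on H_1.
L(f) = (1-4) * (1-5) * (1--1) * (1-6) = -3 * -4 * 2 * -5 = -120

-120


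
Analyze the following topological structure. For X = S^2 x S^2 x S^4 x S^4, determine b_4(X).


Each S^d has Poincare polynomial 1 + t^d.
The product S^2 x S^2 x S^4 x S^4 has Poincare polynomial prod(1+t^d_i).
Expanding: b_0=1, b_2=2, b_4=3, b_6=4, b_8=3, b_10=2, b_12=1.
b_4 = 3

3


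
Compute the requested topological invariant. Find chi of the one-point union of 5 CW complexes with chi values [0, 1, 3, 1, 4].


chi(A v B) = chi(A) + chi(B) - 1 (one point identified).
For 5 spaces: chi = (sum chi_i) - (5 - 1).
sum = 9; chi = 9 - 4 = 5

5


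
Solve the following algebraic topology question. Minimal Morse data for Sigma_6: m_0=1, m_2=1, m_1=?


A perfect Morse function has m_k = b_k.
For Sigma_6: b_0=1, b_1=2g=12, b_2=1.
Saddles m_1 = 2g = 12

12


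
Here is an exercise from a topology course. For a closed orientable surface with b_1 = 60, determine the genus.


For a closed orientable surface: b_1 = 2g.
60 = 2g
g = 60 / 2 = 30

30


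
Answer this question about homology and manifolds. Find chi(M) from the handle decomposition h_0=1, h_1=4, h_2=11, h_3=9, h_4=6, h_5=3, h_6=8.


Handles of index k contribute (-1)^k to chi (same as CW cells).
chi = (1) + (-4) + (11) + (-9) + (6) + (-3) + (8) = 10

10


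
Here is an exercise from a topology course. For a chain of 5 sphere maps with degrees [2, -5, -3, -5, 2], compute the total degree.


Degree is multiplicative: deg(composition) = product of degrees.
= (2) * (-5) * (-3) * (-5) * (2) = -300

-300


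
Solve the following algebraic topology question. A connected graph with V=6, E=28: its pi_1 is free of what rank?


For a connected graph: rank(pi_1) = b_1 = E - V + 1 = 1 - chi.
chi = V - E = 6 - 28 = -22.
rank = 1 - (-22) = 28 - 6 + 1 = 23

23


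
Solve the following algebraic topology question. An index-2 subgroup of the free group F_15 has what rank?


Nielsen-Schreier: an index-n subgroup of F_r is free of rank 1 + n(r-1).
Equivalently: chi(cover) = n*chi(base); chi(vee_r S^1) = 1 - 15 = -14.
chi(E) = 2*(-14) = -28; rank = 1 - chi(E) = 1 - (-28) = 29.
rank = 1 + 2*(15-1) = 1 + 28 = 29

29


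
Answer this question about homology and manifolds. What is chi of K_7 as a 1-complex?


K_7: V = 7, E = C(7,2) = 21.
chi = V - E = 7 - 21 = -14

-14


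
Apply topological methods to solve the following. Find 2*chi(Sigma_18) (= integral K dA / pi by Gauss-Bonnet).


Gauss-Bonnet: integral K dA = 2*pi*chi(M).
chi(Sigma_18) = 2 - 2*18 = -34.
(integral K dA)/pi = 2*chi = 2*(-34) = -68

-68


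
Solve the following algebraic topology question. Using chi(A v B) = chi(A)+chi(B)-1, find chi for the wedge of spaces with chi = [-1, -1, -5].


chi(A v B) = chi(A) + chi(B) - 1 (one point identified).
For 3 spaces: chi = (sum chi_i) - (3 - 1).
sum = -7; chi = -7 - 2 = -9

-9


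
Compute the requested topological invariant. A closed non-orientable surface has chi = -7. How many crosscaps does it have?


chi = 2 - k for closed non-orientable surfaces with k crosscaps.
-7 = 2 - k
k = 2 - (-7) = 9

9


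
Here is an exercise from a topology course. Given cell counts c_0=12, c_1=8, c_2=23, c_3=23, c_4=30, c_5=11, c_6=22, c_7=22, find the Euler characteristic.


chi = sum_k (-1)^k c_k.
= (-1)^0*12 + (-1)^1*8 + (-1)^2*23 + (-1)^3*23 + (-1)^4*30 + (-1)^5*11 + (-1)^6*22 + (-1)^7*22
= (12) + (-8) + (23) + (-23) + (30) + (-11) + (22) + (-22)
= 23

23


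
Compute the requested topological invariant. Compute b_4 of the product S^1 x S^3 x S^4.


Each S^d has Poincare polynomial 1 + t^d.
The product S^1 x S^3 x S^4 has Poincare polynomial prod(1+t^d_i).
Expanding: b_0=1, b_1=1, b_3=1, b_4=2, b_5=1, b_7=1, b_8=1.
b_4 = 2

2


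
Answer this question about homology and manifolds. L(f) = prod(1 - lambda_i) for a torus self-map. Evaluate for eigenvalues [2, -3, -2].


For a torus self-map: L(f) = det(I - A) where A acts on H_1.
L(f) = (1-2) * (1--3) * (1--2) = -1 * 4 * 3 = -12

-12


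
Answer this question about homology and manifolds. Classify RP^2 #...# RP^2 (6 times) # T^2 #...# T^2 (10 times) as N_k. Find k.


Since a >= 1, the sum is non-orientable; each T^2 can be replaced by RP^2 # RP^2 (since T^2#RP^2 = 3RP^2).
Total crosscaps k = 6 + 2*10 = 26.
Check via chi: chi = 6*1 + 10*0 - (6+10-1)*2 = -24 = 2 - k = -24. Consistent.

26


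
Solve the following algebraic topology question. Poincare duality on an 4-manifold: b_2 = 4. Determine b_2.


Poincare duality for closed orientable n-manifolds: b_k = b_{n-k}.
Here n = 4, so b_2 = b_2 = 4

4


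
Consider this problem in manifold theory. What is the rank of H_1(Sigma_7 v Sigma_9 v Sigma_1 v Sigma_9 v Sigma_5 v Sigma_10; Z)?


For a wedge X v Y: reduced H_k(X v Y) = H_k(X) + H_k(Y).
Each Sigma_g contributes b_1 = 2g.
b_1 = 14 + 18 + 2 + 18 + 10 + 20 = 82

82


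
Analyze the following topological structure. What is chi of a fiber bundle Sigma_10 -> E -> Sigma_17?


For a fiber bundle F -> E -> B (with CW structure): chi(E) = chi(B) * chi(F).
chi(Sigma_17) = -32, chi(Sigma_10) = -18.
chi(E) = (-32) * (-18) = 576

576


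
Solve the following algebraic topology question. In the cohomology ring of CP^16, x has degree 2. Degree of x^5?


|x| = 2 in H^*(CP^n).
|x^5| = 5 * |x| = 5 * 2 = 10

10
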